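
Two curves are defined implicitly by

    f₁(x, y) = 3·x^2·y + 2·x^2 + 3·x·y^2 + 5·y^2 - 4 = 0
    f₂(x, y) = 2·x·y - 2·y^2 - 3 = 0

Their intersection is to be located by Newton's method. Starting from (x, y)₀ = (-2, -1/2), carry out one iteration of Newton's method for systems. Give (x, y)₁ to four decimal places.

At (-2, -1/2): F = (-2.2500, -1.5000).
Jacobian J = [[6·x·y + 4·x + 3·y^2, 3·x^2 + 6·x·y + 10·y], [2·y, 2·x - 4·y]].
At the point, J = [[-1.2500, 13.0000], [-1.0000, -2.0000]] (det J = 15.5000).
Solving J·Δ = −F gives Δ = (-1.5484, 0.0242).
Then the next iterate is (x, y)₁ = (-3.5484, -0.4758).

(-3.5484, -0.4758)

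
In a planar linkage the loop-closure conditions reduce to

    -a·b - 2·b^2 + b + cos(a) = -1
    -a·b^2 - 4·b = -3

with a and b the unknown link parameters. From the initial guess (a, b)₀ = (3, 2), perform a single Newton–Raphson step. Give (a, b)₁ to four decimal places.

At (3, 2): F = (-11.989992, -17.0000).
Jacobian J = [[-b - sin(a), -a - 4·b + 1], [-b^2, -2·a·b - 4]].
At the point, J = [[-2.141120, -10.0000], [-4.0000, -16.0000]] (det J = -5.742080).
Solving J·Δ = −F gives Δ = (3.8035, -2.0134).
Then the next iterate is (a, b)₁ = (6.8035, -0.0134).

(6.8035, -0.0134)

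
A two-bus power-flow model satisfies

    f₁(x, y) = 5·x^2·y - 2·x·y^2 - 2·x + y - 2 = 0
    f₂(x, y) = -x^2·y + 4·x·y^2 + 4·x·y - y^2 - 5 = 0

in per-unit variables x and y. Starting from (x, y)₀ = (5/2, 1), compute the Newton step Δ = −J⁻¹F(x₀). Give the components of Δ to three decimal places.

At (5/2, 1): F = (20.250, 7.750).
Jacobian J = [[10·x·y - 2·y^2 - 2, 5·x^2 - 4·x·y + 1], [-2·x·y + 4·y^2 + 4·y, -x^2 + 8·x·y + 4·x - 2·y]].
At the point, J = [[21.000, 22.250], [3.000, 21.750]] (det J = 390.000).
Solving J·Δ = −F gives Δ = (-0.687, -0.262).

(-0.687, -0.262)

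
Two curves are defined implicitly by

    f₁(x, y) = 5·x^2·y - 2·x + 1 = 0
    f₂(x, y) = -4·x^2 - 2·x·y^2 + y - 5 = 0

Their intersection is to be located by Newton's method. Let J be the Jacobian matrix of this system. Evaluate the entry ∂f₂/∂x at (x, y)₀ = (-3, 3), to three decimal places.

6.000

∂f₂/∂x = -8·x - 2·y^2.
At (-3, 3) this is 6.000.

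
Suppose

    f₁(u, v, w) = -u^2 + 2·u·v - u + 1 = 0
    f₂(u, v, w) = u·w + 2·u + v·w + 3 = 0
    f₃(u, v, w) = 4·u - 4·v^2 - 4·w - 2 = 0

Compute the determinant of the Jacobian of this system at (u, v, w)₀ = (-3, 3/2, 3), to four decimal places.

J = [[-2·u + 2·v - 1, 2·u, 0], [w + 2, w, u + v], [4, -8·v, -4]].
At the point, J = [[8.0000, -6.0000, 0.0000], [5.0000, 3.0000, -1.5000], [4.0000, -12.0000, -4.0000]].
det J = -324.0000.

-324.0000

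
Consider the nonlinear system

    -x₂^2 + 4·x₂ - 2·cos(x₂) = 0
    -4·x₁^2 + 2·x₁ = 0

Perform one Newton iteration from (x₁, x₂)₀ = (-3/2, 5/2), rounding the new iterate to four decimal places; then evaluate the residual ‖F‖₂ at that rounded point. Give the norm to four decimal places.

709.4480

At (-3/2, 5/2): F = (5.352287, -12.0000).
Jacobian J = [[0, -2·x₂ + 2·sin(x₂) + 4], [-8·x₁ + 2, 0]].
At the point, J = [[0.0000, 0.196944], [14.0000, 0.0000]] (det J = -2.757220).
Solving J·Δ = −F gives Δ = (0.8571, -27.1767).
Then the next iterate is (x₁, x₂)₁ = (-0.6429, -24.6767).
Re-evaluating at (-0.6429, -24.6767): F = (-709.441929, -2.939082), so ‖F‖₂ = 709.4480.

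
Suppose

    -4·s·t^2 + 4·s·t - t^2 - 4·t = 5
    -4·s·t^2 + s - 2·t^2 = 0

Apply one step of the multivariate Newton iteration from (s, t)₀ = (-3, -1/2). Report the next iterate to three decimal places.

(-0.633, -0.550)

At (-3, -1/2): F = (5.750, -0.500).
Jacobian J = [[-4·t^2 + 4·t, -8·s·t + 4·s - 2·t - 4], [-4·t^2 + 1, -8·s·t - 4·t]].
At the point, J = [[-3.000, -27.000], [0.000, -10.000]] (det J = 30.000).
Solving J·Δ = −F gives Δ = (2.367, -0.050).
Then the next iterate is (s, t)₁ = (-0.633, -0.550).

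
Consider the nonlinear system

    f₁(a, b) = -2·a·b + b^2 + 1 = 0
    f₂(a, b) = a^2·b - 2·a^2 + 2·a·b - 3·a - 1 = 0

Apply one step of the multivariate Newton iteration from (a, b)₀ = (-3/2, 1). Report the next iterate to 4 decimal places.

(-0.9118, 0.2353)

At (-3/2, 1): F = (5.0000, -1.7500).
Jacobian J = [[-2·b, -2·a + 2·b], [2·a·b - 4·a + 2·b - 3, a^2 + 2·a]].
At the point, J = [[-2.0000, 5.0000], [2.0000, -0.7500]] (det J = -8.5000).
Solving J·Δ = −F gives Δ = (0.5882, -0.7647).
Then the next iterate is (a, b)₁ = (-0.9118, 0.2353).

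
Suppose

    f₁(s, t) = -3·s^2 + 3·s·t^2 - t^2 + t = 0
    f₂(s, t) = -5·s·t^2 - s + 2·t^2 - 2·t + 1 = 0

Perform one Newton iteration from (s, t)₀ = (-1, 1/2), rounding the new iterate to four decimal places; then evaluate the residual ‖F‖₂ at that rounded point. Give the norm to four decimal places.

At (-1, 1/2): F = (-3.5000, 2.7500).
Jacobian J = [[-6·s + 3·t^2, 6·s·t - 2·t + 1], [-5·t^2 - 1, -10·s·t + 4·t - 2]].
At the point, J = [[6.7500, -3.0000], [-2.2500, 5.0000]] (det J = 27.0000).
Solving J·Δ = −F gives Δ = (0.3426, -0.3958).
Then the next iterate is (s, t)₁ = (-0.6574, 0.1042).
Re-evaluating at (-0.6574, 0.1042): F = (-1.224595, 1.506404), so ‖F‖₂ = 1.9414.

1.9414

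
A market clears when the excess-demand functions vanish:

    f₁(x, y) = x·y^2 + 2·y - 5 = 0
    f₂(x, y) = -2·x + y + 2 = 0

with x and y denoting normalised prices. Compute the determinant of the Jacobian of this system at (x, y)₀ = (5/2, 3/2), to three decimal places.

J = [[y^2, 2·x·y + 2], [-2, 1]].
At the point, J = [[2.250, 9.500], [-2.000, 1.000]].
det J = 21.250.

21.250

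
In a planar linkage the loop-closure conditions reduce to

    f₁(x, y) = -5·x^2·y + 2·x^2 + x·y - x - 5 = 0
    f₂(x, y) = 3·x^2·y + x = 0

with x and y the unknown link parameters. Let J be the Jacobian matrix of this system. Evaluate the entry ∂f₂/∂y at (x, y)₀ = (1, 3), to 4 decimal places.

3.0000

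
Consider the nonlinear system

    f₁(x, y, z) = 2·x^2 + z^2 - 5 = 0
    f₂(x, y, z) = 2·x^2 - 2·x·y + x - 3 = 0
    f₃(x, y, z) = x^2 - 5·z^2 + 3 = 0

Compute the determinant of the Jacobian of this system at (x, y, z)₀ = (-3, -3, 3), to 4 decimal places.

2376.0000

J = [[4·x, 0, 2·z], [4·x - 2·y + 1, -2·x, 0], [2·x, 0, -10·z]].
At the point, J = [[-12.0000, 0.0000, 6.0000], [-5.0000, 6.0000, 0.0000], [-6.0000, 0.0000, -30.0000]].
det J = 2376.0000.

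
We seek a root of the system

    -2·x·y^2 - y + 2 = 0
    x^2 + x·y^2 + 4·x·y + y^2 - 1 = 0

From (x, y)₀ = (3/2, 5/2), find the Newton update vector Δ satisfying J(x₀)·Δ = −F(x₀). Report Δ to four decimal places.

(-2.0049, 0.3632)

At (3/2, 5/2): F = (-19.2500, 31.8750).
Jacobian J = [[-2·y^2, -4·x·y - 1], [2·x + y^2 + 4·y, 2·x·y + 4·x + 2·y]].
At the point, J = [[-12.5000, -16.0000], [19.2500, 18.5000]] (det J = 76.7500).
Solving J·Δ = −F gives Δ = (-2.0049, 0.3632).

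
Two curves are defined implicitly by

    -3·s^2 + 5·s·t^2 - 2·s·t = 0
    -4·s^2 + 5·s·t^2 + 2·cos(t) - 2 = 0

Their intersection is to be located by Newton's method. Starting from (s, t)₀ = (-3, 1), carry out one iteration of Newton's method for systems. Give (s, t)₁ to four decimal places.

(0.4405, 2.5104)

At (-3, 1): F = (-36.0000, -51.919395).
Jacobian J = [[-6·s + 5·t^2 - 2·t, 10·s·t - 2·s], [-8·s + 5·t^2, 10·s·t - 2·sin(t)]].
At the point, J = [[21.0000, -24.0000], [29.0000, -31.682942]] (det J = 30.658219).
Solving J·Δ = −F gives Δ = (3.4405, 1.5104).
Then the next iterate is (s, t)₁ = (0.4405, 2.5104).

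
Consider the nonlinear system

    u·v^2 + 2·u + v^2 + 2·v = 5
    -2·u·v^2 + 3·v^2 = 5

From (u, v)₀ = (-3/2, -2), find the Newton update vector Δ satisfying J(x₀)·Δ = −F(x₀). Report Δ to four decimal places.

(2.3214, 0.0179)

At (-3/2, -2): F = (-14.0000, 19.0000).
Jacobian J = [[v^2 + 2, 2·u·v + 2·v + 2], [-2·v^2, -4·u·v + 6·v]].
At the point, J = [[6.0000, 4.0000], [-8.0000, -24.0000]] (det J = -112.0000).
Solving J·Δ = −F gives Δ = (2.3214, 0.0179).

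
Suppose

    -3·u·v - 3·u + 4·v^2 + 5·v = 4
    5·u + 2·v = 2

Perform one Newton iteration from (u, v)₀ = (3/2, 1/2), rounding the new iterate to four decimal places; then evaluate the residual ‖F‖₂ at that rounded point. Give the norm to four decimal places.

At (3/2, 1/2): F = (-7.2500, 6.5000).
Jacobian J = [[-3·v - 3, -3·u + 8·v + 5], [5, 2]].
At the point, J = [[-4.5000, 4.5000], [5.0000, 2.0000]] (det J = -31.5000).
Solving J·Δ = −F gives Δ = (-1.3889, 0.2222).
Then the next iterate is (u, v)₁ = (0.1111, 0.7222).
Re-evaluating at (0.1111, 0.7222): F = (1.123282, -0.0001), so ‖F‖₂ = 1.1233.

1.1233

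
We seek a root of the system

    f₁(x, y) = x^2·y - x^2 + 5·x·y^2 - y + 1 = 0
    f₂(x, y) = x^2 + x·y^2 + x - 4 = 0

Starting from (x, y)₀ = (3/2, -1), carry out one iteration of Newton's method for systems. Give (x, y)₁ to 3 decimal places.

At (3/2, -1): F = (5.000, 1.250).
Jacobian J = [[2·x·y - 2·x + 5·y^2, x^2 + 10·x·y - 1], [2·x + y^2 + 1, 2·x·y]].
At the point, J = [[-1.000, -13.750], [5.000, -3.000]] (det J = 71.750).
Solving J·Δ = −F gives Δ = (-0.030, 0.366).
Then the next iterate is (x, y)₁ = (1.470, -0.634).

(1.470, -0.634)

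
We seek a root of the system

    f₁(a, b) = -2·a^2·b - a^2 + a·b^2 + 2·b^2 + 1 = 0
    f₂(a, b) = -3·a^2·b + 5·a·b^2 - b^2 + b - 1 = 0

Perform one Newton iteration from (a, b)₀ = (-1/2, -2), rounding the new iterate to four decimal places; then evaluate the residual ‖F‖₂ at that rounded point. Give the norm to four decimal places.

At (-1/2, -2): F = (7.7500, -15.5000).
Jacobian J = [[-4·a·b - 2·a + b^2, -2·a^2 + 2·a·b + 4·b], [-6·a·b + 5·b^2, -3·a^2 + 10·a·b - 2·b + 1]].
At the point, J = [[1.0000, -6.5000], [14.0000, 14.2500]] (det J = 105.2500).
Solving J·Δ = −F gives Δ = (-0.0920, 1.1781).
Then the next iterate is (a, b)₁ = (-0.5920, -0.8219).
Re-evaluating at (-0.5920, -0.8219): F = (2.176760, -3.632819), so ‖F‖₂ = 4.2351.

4.2351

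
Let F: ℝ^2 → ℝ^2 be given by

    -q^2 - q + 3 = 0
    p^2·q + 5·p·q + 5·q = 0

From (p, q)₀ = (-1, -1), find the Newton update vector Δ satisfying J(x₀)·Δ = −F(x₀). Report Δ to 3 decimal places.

At (-1, -1): F = (3.000, -1.000).
Jacobian J = [[0, -2·q - 1], [2·p·q + 5·q, p^2 + 5·p + 5]].
At the point, J = [[0.000, 1.000], [-3.000, 1.000]] (det J = 3.000).
Solving J·Δ = −F gives Δ = (-1.333, -3.000).

(-1.333, -3.000)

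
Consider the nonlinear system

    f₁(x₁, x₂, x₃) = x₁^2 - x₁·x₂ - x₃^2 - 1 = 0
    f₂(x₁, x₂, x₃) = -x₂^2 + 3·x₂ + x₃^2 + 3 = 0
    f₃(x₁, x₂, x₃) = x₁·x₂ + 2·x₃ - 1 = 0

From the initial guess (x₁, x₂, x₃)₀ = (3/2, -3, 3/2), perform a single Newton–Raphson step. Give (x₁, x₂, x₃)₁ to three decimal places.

(0.750, -1.167, 0.250)

At (3/2, -3, 3/2): F = (3.500, -12.750, -2.500).
Jacobian J = [[2·x₁ - x₂, -x₁, -2·x₃], [0, -2·x₂ + 3, 2·x₃], [x₂, x₁, 2]].
At the point, J = [[6.000, -1.500, -3.000], [0.000, 9.000, 3.000], [-3.000, 1.500, 2.000]] (det J = 13.500).
Solving J·Δ = −F gives Δ = (-0.750, 1.833, -1.250).
Then the next iterate is (x₁, x₂, x₃)₁ = (0.750, -1.167, 0.250).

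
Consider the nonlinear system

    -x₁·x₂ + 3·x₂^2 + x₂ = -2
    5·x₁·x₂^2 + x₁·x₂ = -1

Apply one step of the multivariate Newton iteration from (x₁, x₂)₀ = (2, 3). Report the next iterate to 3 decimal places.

At (2, 3): F = (26.000, 97.000).
Jacobian J = [[-x₂, -x₁ + 6·x₂ + 1], [5·x₂^2 + x₂, 10·x₁·x₂ + x₁]].
At the point, J = [[-3.000, 17.000], [48.000, 62.000]] (det J = -1002.000).
Solving J·Δ = −F gives Δ = (-0.037, -1.536).
Then the next iterate is (x₁, x₂)₁ = (1.963, 1.464).

(1.963, 1.464)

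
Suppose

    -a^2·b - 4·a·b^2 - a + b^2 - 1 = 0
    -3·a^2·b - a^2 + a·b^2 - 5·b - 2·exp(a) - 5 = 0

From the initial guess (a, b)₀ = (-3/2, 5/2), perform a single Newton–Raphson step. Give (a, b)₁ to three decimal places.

At (-3/2, 5/2): F = (38.625, -46.44626).
Jacobian J = [[-2·a·b - 4·b^2 - 1, -a^2 - 8·a·b + 2·b], [-6·a·b - 2·a + b^2 - 2·exp(a), -3·a^2 + 2·a·b - 5]].
At the point, J = [[-18.500, 32.750], [31.30374, -19.250]] (det J = -669.07247).
Solving J·Δ = −F gives Δ = (1.162, -0.523).
Then the next iterate is (a, b)₁ = (-0.338, 1.977).

(-0.338, 1.977)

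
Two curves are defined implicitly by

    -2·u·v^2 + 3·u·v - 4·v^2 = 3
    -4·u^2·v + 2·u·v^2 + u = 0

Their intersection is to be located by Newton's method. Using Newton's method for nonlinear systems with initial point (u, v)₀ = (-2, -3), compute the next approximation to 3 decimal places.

At (-2, -3): F = (15.000, 10.000).
Jacobian J = [[-2·v^2 + 3·v, -4·u·v + 3·u - 8·v], [-8·u·v + 2·v^2 + 1, -4·u^2 + 4·u·v]].
At the point, J = [[-27.000, -6.000], [-29.000, 8.000]] (det J = -390.000).
Solving J·Δ = −F gives Δ = (0.462, 0.423).
Then the next iterate is (u, v)₁ = (-1.538, -2.577).

(-1.538, -2.577)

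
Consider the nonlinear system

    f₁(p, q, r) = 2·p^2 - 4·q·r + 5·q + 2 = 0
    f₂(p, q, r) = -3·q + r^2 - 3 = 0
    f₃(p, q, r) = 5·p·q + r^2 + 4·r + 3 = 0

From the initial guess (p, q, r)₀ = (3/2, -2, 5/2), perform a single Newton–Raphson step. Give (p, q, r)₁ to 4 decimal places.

At (3/2, -2, 5/2): F = (16.5000, 9.2500, 4.2500).
Jacobian J = [[4·p, -4·r + 5, -4·q], [0, -3, 2·r], [5·q, 5·p, 2·r + 4]].
At the point, J = [[6.0000, -5.0000, 8.0000], [0.0000, -3.0000, 5.0000], [-10.0000, 7.5000, 9.0000]] (det J = -377.0000).
Solving J·Δ = −F gives Δ = (-0.2580, 0.7613, -1.3932).
Then the next iterate is (p, q, r)₁ = (1.2420, -1.2387, 1.1068).

(1.2420, -1.2387, 1.1068)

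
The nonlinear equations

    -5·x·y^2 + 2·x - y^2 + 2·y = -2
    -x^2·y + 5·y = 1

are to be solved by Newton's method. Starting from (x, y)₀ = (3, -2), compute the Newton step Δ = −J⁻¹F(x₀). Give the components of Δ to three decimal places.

(-0.308, 0.825)

At (3, -2): F = (-60.000, 7.000).
Jacobian J = [[-5·y^2 + 2, -10·x·y - 2·y + 2], [-2·x·y, -x^2 + 5]].
At the point, J = [[-18.000, 66.000], [12.000, -4.000]] (det J = -720.000).
Solving J·Δ = −F gives Δ = (-0.308, 0.825).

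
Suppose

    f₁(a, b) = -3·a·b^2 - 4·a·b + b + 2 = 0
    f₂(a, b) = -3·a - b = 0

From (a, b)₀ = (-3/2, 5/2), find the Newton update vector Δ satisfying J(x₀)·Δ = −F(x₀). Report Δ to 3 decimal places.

(0.909, -0.728)

At (-3/2, 5/2): F = (47.625, 2.000).
Jacobian J = [[-3·b^2 - 4·b, -6·a·b - 4·a + 1], [-3, -1]].
At the point, J = [[-28.750, 29.500], [-3.000, -1.000]] (det J = 117.250).
Solving J·Δ = −F gives Δ = (0.909, -0.728).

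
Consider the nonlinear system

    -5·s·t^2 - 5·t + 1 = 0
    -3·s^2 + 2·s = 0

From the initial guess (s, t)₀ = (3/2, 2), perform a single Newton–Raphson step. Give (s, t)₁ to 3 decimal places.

(0.964, 1.192)

At (3/2, 2): F = (-39.000, -3.750).
Jacobian J = [[-5·t^2, -10·s·t - 5], [-6·s + 2, 0]].
At the point, J = [[-20.000, -35.000], [-7.000, 0.000]] (det J = -245.000).
Solving J·Δ = −F gives Δ = (-0.536, -0.808).
Then the next iterate is (s, t)₁ = (0.964, 1.192).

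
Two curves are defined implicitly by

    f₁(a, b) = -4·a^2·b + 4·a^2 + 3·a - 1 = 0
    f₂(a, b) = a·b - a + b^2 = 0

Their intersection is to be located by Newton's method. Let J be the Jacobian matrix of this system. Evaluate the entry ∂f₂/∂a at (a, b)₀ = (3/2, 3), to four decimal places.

2.0000

∂f₂/∂a = b - 1.
At (3/2, 3) this is 2.0000.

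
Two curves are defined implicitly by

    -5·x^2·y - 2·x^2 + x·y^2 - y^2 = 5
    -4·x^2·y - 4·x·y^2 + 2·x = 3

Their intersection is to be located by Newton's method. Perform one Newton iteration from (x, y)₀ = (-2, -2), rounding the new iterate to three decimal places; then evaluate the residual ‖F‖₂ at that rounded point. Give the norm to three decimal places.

At (-2, -2): F = (15.000, 57.000).
Jacobian J = [[-10·x·y - 4·x + y^2, -5·x^2 + 2·x·y - 2·y], [-8·x·y - 4·y^2 + 2, -4·x^2 - 8·x·y]].
At the point, J = [[-28.000, -8.000], [-46.000, -48.000]] (det J = 976.000).
Solving J·Δ = −F gives Δ = (0.270, 0.928).
Then the next iterate is (x, y)₁ = (-1.730, -1.072).
Re-evaluating at (-1.730, -1.072): F = (1.91887, 14.32591), so ‖F‖₂ = 14.454.

14.454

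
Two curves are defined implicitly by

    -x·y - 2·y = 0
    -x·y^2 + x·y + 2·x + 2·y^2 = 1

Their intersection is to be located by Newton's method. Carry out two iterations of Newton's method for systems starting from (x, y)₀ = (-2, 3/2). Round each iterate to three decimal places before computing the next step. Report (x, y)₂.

At (-2, 3/2): F = (0.000, 1.000).
Jacobian J = [[-y, -x - 2], [-y^2 + y + 2, -2·x·y + x + 4·y]].
At the point, J = [[-1.500, 0.000], [1.250, 10.000]] (det J = -15.000).
Solving J·Δ = −F gives Δ = (0.000, -0.100).
Then the next iterate is (x, y)₁ = (-2.000, 1.400).
Round to (-2.000, 1.400) and repeat: F = (0.000, 0.040), J = [[-1.400, 0.000], [1.440, 9.200]].
Δ = (0.000, -0.004), so (x, y)₂ = (-2.000, 1.396).

(-2.000, 1.396)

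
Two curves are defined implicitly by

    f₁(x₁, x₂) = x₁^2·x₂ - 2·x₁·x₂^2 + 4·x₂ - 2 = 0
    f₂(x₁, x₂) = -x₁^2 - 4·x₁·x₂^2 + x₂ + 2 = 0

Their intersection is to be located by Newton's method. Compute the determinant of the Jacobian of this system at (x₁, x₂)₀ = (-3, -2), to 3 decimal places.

J = [[2·x₁·x₂ - 2·x₂^2, x₁^2 - 4·x₁·x₂ + 4], [-2·x₁ - 4·x₂^2, -8·x₁·x₂ + 1]].
At the point, J = [[4.000, -11.000], [-10.000, -47.000]].
det J = -298.000.

-298.000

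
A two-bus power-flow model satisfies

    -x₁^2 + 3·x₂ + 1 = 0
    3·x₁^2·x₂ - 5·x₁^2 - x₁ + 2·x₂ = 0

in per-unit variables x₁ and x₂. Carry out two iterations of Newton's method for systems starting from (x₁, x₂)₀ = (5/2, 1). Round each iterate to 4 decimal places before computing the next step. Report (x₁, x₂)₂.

(2.4217, 1.6213)

At (5/2, 1): F = (-2.2500, -13.0000).
Jacobian J = [[-2·x₁, 3], [6·x₁·x₂ - 10·x₁ - 1, 3·x₁^2 + 2]].
At the point, J = [[-5.0000, 3.0000], [-11.0000, 20.7500]] (det J = -70.7500).
Solving J·Δ = −F gives Δ = (-0.1087, 0.5689).
Then the next iterate is (x₁, x₂)₁ = (2.3913, 1.5689).
Round to (2.3913, 1.5689) and repeat: F = (-0.011616, -0.930682), J = [[-4.7826, 3.0000], [-2.402737, 19.154947]].
Δ = (0.0304, 0.0524), so (x₁, x₂)₂ = (2.4217, 1.6213).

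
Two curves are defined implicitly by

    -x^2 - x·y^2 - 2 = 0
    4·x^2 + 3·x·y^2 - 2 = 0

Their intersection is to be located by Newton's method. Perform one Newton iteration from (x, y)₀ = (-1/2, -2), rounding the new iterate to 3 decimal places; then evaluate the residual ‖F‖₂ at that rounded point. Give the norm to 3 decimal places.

2076.063

At (-1/2, -2): F = (-0.250, -7.000).
Jacobian J = [[-2·x - y^2, -2·x·y], [8·x + 3·y^2, 6·x·y]].
At the point, J = [[-3.000, -2.000], [8.000, 6.000]] (det J = -2.000).
Solving J·Δ = −F gives Δ = (-7.750, 11.500).
Then the next iterate is (x, y)₁ = (-8.250, 9.500).
Re-evaluating at (-8.250, 9.500): F = (674.500, -1963.43750), so ‖F‖₂ = 2076.063.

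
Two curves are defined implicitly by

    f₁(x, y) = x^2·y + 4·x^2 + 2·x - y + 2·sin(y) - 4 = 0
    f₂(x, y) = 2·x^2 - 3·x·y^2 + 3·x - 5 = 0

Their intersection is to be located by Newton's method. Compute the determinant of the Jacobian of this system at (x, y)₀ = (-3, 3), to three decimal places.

-1943.279

J = [[2·x·y + 8·x + 2, x^2 + 2·cos(y) - 1], [4·x - 3·y^2 + 3, -6·x·y]].
At the point, J = [[-40.000, 6.02002], [-36.000, 54.000]].
det J = -1943.279.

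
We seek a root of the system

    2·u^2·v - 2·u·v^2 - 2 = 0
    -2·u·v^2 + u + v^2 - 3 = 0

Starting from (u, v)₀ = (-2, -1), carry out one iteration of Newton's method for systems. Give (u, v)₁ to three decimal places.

At (-2, -1): F = (-6.000, 0.000).
Jacobian J = [[4·u·v - 2·v^2, 2·u^2 - 4·u·v], [-2·v^2 + 1, -4·u·v + 2·v]].
At the point, J = [[6.000, 0.000], [-1.000, -10.000]] (det J = -60.000).
Solving J·Δ = −F gives Δ = (1.000, -0.100).
Then the next iterate is (u, v)₁ = (-1.000, -1.100).

(-1.000, -1.100)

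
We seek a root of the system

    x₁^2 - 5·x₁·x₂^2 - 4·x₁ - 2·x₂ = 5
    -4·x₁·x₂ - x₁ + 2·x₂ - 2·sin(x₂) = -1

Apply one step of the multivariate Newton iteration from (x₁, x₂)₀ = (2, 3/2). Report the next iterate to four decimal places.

(0.8899, 0.8121)

At (2, 3/2): F = (-34.5000, -11.994990).
Jacobian J = [[2·x₁ - 5·x₂^2 - 4, -10·x₁·x₂ - 2], [-4·x₂ - 1, -4·x₁ - 2·cos(x₂) + 2]].
At the point, J = [[-11.2500, -32.0000], [-7.0000, -6.141474]] (det J = -154.908413).
Solving J·Δ = −F gives Δ = (-1.1101, -0.6879).
Then the next iterate is (x₁, x₂)₁ = (0.8899, 0.8121).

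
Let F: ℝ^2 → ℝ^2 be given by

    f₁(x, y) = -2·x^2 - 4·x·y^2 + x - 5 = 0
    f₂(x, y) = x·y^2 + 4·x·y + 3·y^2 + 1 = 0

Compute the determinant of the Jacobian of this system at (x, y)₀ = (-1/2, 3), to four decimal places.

-681.0000

J = [[-4·x - 4·y^2 + 1, -8·x·y], [y^2 + 4·y, 2·x·y + 4·x + 6·y]].
At the point, J = [[-33.0000, 12.0000], [21.0000, 13.0000]].
det J = -681.0000.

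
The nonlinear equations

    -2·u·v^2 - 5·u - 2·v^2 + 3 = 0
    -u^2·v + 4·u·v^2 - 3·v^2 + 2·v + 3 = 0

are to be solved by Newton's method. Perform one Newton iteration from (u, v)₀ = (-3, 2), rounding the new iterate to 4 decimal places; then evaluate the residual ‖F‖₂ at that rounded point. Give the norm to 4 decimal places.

11.1249

At (-3, 2): F = (34.0000, -71.0000).
Jacobian J = [[-2·v^2 - 5, -4·u·v - 4·v], [-2·u·v + 4·v^2, -u^2 + 8·u·v - 6·v + 2]].
At the point, J = [[-13.0000, 16.0000], [28.0000, -67.0000]] (det J = 423.0000).
Solving J·Δ = −F gives Δ = (2.6998, 0.0686).
Then the next iterate is (u, v)₁ = (-0.3002, 2.0686).
Re-evaluating at (-0.3002, 2.0686): F = (-1.488037, -11.024891), so ‖F‖₂ = 11.1249.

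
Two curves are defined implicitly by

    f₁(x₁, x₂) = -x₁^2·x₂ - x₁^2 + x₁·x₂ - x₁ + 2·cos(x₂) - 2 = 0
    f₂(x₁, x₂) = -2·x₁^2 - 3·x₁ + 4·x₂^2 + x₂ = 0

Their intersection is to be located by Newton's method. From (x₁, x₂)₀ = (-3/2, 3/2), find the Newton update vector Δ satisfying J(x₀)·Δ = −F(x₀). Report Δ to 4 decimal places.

(0.3853, -0.8966)

At (-3/2, 3/2): F = (-8.233526, 10.5000).
Jacobian J = [[-2·x₁·x₂ - 2·x₁ + x₂ - 1, -x₁^2 + x₁ - 2·sin(x₂)], [-4·x₁ - 3, 8·x₂ + 1]].
At the point, J = [[8.0000, -5.744990], [3.0000, 13.0000]] (det J = 121.234970).
Solving J·Δ = −F gives Δ = (0.3853, -0.8966).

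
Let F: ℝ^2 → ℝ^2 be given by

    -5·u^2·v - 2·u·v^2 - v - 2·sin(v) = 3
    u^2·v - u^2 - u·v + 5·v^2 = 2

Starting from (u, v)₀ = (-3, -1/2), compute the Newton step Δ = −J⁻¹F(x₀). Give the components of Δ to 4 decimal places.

(1.7143, -0.0765)

At (-3, -1/2): F = (22.458851, -15.7500).
Jacobian J = [[-10·u·v - 2·v^2, -5·u^2 - 4·u·v - 2·cos(v) - 1], [2·u·v - 2·u - v, u^2 - u + 10·v]].
At the point, J = [[-15.5000, -53.755165], [9.5000, 7.0000]] (det J = 402.174069).
Solving J·Δ = −F gives Δ = (1.7143, -0.0765).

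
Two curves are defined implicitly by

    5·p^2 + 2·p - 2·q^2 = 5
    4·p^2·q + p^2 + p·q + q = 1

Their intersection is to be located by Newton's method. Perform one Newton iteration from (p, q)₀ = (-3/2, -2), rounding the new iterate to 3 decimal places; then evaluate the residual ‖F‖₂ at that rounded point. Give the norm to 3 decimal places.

At (-3/2, -2): F = (-4.750, -15.750).
Jacobian J = [[10·p + 2, -4·q], [8·p·q + 2·p + q, 4·p^2 + p + 1]].
At the point, J = [[-13.000, 8.000], [19.000, 8.500]] (det J = -262.500).
Solving J·Δ = −F gives Δ = (0.326, 1.124).
Then the next iterate is (p, q)₁ = (-1.174, -0.876).
Re-evaluating at (-1.174, -0.876): F = (-1.99137, -4.29878), so ‖F‖₂ = 4.738.

4.738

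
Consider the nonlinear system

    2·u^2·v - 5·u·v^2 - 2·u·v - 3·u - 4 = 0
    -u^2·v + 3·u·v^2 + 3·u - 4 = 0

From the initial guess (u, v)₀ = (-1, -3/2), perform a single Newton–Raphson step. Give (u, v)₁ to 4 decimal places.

(2.1240, -2.6047)

At (-1, -3/2): F = (4.2500, -12.2500).
Jacobian J = [[4·u·v - 5·v^2 - 2·v - 3, 2·u^2 - 10·u·v - 2·u], [-2·u·v + 3·v^2 + 3, -u^2 + 6·u·v]].
At the point, J = [[-5.2500, -11.0000], [6.7500, 8.0000]] (det J = 32.2500).
Solving J·Δ = −F gives Δ = (3.1240, -1.1047).
Then the next iterate is (u, v)₁ = (2.1240, -2.6047).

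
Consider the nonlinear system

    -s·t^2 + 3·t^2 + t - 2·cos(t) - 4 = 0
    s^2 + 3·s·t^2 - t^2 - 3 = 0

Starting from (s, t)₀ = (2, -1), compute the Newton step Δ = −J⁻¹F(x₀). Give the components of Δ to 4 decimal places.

At (2, -1): F = (-5.080605, 6.0000).
Jacobian J = [[-t^2, -2·s·t + 6·t + 2·sin(t) + 1], [2·s + 3·t^2, 6·s·t - 2·t]].
At the point, J = [[-1.0000, -2.682942], [7.0000, -10.0000]] (det J = 28.780594).
Solving J·Δ = −F gives Δ = (-2.3246, -1.0272).

(-2.3246, -1.0272)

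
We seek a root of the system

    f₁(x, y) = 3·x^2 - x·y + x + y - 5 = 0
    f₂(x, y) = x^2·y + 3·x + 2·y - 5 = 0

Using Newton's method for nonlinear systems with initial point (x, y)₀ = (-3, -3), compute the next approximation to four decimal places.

(-1.8866, -0.8529)

At (-3, -3): F = (7.0000, -47.0000).
Jacobian J = [[6·x - y + 1, -x + 1], [2·x·y + 3, x^2 + 2]].
At the point, J = [[-14.0000, 4.0000], [21.0000, 11.0000]] (det J = -238.0000).
Solving J·Δ = −F gives Δ = (1.1134, 2.1471).
Then the next iterate is (x, y)₁ = (-1.8866, -0.8529).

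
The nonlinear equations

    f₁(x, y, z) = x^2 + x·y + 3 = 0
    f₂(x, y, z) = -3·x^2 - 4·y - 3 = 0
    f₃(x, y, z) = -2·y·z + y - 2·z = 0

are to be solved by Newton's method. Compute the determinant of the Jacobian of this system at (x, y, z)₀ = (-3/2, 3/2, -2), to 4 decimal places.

-97.5000

J = [[2·x + y, x, 0], [-6·x, -4, 0], [0, -2·z + 1, -2·y - 2]].
At the point, J = [[-1.5000, -1.5000, 0.0000], [9.0000, -4.0000, 0.0000], [0.0000, 5.0000, -5.0000]].
det J = -97.5000.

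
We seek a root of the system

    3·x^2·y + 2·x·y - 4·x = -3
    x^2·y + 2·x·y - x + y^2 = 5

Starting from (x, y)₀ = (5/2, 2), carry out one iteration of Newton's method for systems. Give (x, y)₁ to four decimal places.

(1.3815, 1.7076)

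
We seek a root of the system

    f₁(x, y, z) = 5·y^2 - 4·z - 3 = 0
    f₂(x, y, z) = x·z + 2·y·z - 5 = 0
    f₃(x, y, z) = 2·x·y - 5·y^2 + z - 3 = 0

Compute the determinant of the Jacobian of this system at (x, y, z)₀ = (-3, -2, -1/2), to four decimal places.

J = [[0, 10·y, -4], [z, 2·z, x + 2·y], [2·y, 2·x - 10·y, 1]].
At the point, J = [[0.0000, -20.0000, -4.0000], [-0.5000, -1.0000, -7.0000], [-4.0000, 14.0000, 1.0000]].
det J = -526.0000.

-526.0000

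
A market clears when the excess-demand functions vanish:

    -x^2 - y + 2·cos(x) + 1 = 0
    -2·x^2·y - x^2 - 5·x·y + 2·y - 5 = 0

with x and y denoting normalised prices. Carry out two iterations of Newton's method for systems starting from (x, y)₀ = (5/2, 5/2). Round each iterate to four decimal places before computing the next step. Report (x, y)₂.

(-4.2960, 21.1836)

At (5/2, 5/2): F = (-9.352287, -68.7500).
Jacobian J = [[-2·x - 2·sin(x), -1], [-4·x·y - 2·x - 5·y, -2·x^2 - 5·x + 2]].
At the point, J = [[-6.196944, -1.0000], [-42.5000, -23.0000]] (det J = 100.029719).
Solving J·Δ = −F gives Δ = (-1.4631, -0.2856).
Then the next iterate is (x, y)₁ = (1.0369, 2.2144).
Round to (1.0369, 2.2144) and repeat: F = (-1.271779, -17.888594), J = [[-3.795462, -1.0000], [-22.330245, -5.334823]].
Δ = (-5.3329, 18.9692), so (x, y)₂ = (-4.2960, 21.1836).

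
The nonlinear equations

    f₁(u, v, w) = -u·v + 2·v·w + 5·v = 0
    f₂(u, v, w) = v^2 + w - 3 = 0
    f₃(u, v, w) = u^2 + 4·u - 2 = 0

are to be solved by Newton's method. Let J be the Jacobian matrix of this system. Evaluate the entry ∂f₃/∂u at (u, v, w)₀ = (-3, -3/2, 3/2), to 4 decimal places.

∂f₃/∂u = 2·u + 4.
At (-3, -3/2, 3/2) this is -2.0000.

-2.0000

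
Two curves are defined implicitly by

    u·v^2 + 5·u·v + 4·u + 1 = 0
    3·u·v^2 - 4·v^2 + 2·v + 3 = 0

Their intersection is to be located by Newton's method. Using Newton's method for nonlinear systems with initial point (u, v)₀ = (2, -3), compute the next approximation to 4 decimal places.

At (2, -3): F = (-3.0000, 15.0000).
Jacobian J = [[v^2 + 5·v + 4, 2·u·v + 5·u], [3·v^2, 6·u·v - 8·v + 2]].
At the point, J = [[-2.0000, -2.0000], [27.0000, -10.0000]] (det J = 74.0000).
Solving J·Δ = −F gives Δ = (-0.8108, -0.6892).
Then the next iterate is (u, v)₁ = (1.1892, -3.6892).

(1.1892, -3.6892)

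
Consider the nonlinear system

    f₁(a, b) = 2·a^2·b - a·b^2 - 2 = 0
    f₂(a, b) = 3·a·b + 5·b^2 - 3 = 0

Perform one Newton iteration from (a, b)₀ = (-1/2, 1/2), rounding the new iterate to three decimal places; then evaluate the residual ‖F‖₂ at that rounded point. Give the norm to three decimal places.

4.445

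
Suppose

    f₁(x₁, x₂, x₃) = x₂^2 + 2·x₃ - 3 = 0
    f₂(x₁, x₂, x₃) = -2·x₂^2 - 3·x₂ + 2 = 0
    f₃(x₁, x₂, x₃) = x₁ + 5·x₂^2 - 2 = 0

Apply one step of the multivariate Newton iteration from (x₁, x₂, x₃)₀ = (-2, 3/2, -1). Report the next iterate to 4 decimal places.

(2.4167, 0.7222, 1.5417)

At (-2, 3/2, -1): F = (-2.7500, -7.0000, 7.2500).
Jacobian J = [[0, 2·x₂, 2], [0, -4·x₂ - 3, 0], [1, 10·x₂, 0]].
At the point, J = [[0.0000, 3.0000, 2.0000], [0.0000, -9.0000, 0.0000], [1.0000, 15.0000, 0.0000]] (det J = 18.0000).
Solving J·Δ = −F gives Δ = (4.4167, -0.7778, 2.5417).
Then the next iterate is (x₁, x₂, x₃)₁ = (2.4167, 0.7222, 1.5417).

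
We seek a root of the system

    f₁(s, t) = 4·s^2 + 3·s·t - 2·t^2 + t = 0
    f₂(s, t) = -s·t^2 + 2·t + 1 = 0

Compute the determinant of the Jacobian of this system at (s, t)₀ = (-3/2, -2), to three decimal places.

90.000

J = [[8·s + 3·t, 3·s - 4·t + 1], [-t^2, -2·s·t + 2]].
At the point, J = [[-18.000, 4.500], [-4.000, -4.000]].
det J = 90.000.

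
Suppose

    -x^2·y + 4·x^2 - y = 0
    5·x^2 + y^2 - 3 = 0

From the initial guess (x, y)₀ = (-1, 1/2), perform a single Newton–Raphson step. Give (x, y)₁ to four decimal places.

At (-1, 1/2): F = (3.0000, 2.2500).
Jacobian J = [[-2·x·y + 8·x, -x^2 - 1], [10·x, 2·y]].
At the point, J = [[-7.0000, -2.0000], [-10.0000, 1.0000]] (det J = -27.0000).
Solving J·Δ = −F gives Δ = (0.2778, 0.5278).
Then the next iterate is (x, y)₁ = (-0.7222, 1.0278).

(-0.7222, 1.0278)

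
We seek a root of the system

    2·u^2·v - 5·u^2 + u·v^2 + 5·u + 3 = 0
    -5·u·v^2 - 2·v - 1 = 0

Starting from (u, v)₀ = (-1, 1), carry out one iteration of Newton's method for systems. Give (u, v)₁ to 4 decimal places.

At (-1, 1): F = (-6.0000, 2.0000).
Jacobian J = [[4·u·v - 10·u + v^2 + 5, 2·u^2 + 2·u·v], [-5·v^2, -10·u·v - 2]].
At the point, J = [[12.0000, 0.0000], [-5.0000, 8.0000]] (det J = 96.0000).
Solving J·Δ = −F gives Δ = (0.5000, 0.0625).
Then the next iterate is (u, v)₁ = (-0.5000, 1.0625).

(-0.5000, 1.0625)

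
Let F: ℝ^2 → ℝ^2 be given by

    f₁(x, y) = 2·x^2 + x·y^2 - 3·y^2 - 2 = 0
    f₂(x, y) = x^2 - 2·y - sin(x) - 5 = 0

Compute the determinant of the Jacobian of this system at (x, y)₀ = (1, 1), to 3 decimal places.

-4.161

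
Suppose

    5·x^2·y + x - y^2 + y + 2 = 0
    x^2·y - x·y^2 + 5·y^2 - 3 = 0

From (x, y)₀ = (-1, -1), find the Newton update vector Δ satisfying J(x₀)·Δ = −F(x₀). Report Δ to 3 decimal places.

At (-1, -1): F = (-6.000, 2.000).
Jacobian J = [[10·x·y + 1, 5·x^2 - 2·y + 1], [2·x·y - y^2, x^2 - 2·x·y + 10·y]].
At the point, J = [[11.000, 8.000], [1.000, -11.000]] (det J = -129.000).
Solving J·Δ = −F gives Δ = (0.388, 0.217).

(0.388, 0.217)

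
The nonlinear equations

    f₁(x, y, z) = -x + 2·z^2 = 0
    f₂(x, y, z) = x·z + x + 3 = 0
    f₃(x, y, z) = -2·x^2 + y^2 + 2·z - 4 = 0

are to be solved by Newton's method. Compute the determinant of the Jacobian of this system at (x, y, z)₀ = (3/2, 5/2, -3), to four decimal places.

127.5000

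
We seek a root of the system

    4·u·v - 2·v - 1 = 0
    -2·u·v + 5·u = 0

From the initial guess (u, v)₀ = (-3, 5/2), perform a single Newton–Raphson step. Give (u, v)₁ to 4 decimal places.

(0.6000, 2.5000)

At (-3, 5/2): F = (-36.0000, 0.0000).
Jacobian J = [[4·v, 4·u - 2], [-2·v + 5, -2·u]].
At the point, J = [[10.0000, -14.0000], [0.0000, 6.0000]] (det J = 60.0000).
Solving J·Δ = −F gives Δ = (3.6000, 0.0000).
Then the next iterate is (u, v)₁ = (0.6000, 2.5000).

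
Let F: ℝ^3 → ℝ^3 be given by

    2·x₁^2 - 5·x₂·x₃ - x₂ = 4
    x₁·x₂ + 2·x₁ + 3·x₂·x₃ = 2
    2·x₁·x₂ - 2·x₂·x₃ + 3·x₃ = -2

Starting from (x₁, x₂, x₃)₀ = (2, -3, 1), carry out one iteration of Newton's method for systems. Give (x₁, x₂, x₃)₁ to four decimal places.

(1.4231, -1.5769, 0.4103)

At (2, -3, 1): F = (22.0000, -13.0000, -1.0000).
Jacobian J = [[4·x₁, -5·x₃ - 1, -5·x₂], [x₂ + 2, x₁ + 3·x₃, 3·x₂], [2·x₂, 2·x₁ - 2·x₃, -2·x₂ + 3]].
At the point, J = [[8.0000, -6.0000, 15.0000], [-1.0000, 5.0000, -9.0000], [-6.0000, 2.0000, 9.0000]] (det J = 546.0000).
Solving J·Δ = −F gives Δ = (-0.5769, 1.4231, -0.5897).
Then the next iterate is (x₁, x₂, x₃)₁ = (1.4231, -1.5769, 0.4103).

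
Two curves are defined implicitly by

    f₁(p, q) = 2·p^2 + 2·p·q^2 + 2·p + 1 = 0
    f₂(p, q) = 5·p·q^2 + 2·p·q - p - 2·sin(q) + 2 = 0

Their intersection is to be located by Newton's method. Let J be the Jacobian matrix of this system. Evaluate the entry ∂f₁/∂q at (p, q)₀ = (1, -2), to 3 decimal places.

-8.000

∂f₁/∂q = 4·p·q.
At (1, -2) this is -8.000.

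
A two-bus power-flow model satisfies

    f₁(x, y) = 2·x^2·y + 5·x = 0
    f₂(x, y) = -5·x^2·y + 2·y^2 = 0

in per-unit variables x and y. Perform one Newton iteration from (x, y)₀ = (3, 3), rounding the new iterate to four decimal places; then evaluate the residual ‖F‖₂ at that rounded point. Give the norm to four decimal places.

At (3, 3): F = (69.0000, -117.0000).
Jacobian J = [[4·x·y + 5, 2·x^2], [-10·x·y, -5·x^2 + 4·y]].
At the point, J = [[41.0000, 18.0000], [-90.0000, -33.0000]] (det J = 267.0000).
Solving J·Δ = −F gives Δ = (0.6404, -5.2921).
Then the next iterate is (x, y)₁ = (3.6404, -2.2921).
Re-evaluating at (3.6404, -2.2921): F = (-42.550166, 162.387860), so ‖F‖₂ = 167.8700.

167.8700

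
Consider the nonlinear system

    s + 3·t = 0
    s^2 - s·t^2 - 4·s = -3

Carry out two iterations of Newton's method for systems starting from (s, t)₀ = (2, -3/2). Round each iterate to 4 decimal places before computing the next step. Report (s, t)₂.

At (2, -3/2): F = (-2.5000, -5.5000).
Jacobian J = [[1, 3], [2·s - t^2 - 4, -2·s·t]].
At the point, J = [[1.0000, 3.0000], [-2.2500, 6.0000]] (det J = 12.7500).
Solving J·Δ = −F gives Δ = (-0.1176, 0.8725).
Then the next iterate is (s, t)₁ = (1.8824, -0.6275).
Round to (1.8824, -0.6275) and repeat: F = (-0.0001, -1.727377), J = [[1.0000, 3.0000], [-0.628956, 2.362412]].
Δ = (-1.2195, 0.4065), so (s, t)₂ = (0.6629, -0.2210).

(0.6629, -0.2210)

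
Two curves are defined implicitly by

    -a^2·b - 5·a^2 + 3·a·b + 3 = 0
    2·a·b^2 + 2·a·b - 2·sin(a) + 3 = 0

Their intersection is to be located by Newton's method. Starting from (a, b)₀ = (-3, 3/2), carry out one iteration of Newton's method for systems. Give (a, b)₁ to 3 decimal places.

(-1.500, 1.292)

At (-3, 3/2): F = (-69.000, -19.21776).
Jacobian J = [[-2·a·b - 10·a + 3·b, -a^2 + 3·a], [2·b^2 + 2·b - 2·cos(a), 4·a·b + 2·a]].
At the point, J = [[43.500, -18.000], [9.47998, -24.000]] (det J = -873.36027).
Solving J·Δ = −F gives Δ = (1.500, -0.208).
Then the next iterate is (a, b)₁ = (-1.500, 1.292).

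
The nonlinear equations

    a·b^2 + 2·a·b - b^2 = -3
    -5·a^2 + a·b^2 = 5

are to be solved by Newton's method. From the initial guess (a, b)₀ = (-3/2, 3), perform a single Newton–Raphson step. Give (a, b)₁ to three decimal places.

At (-3/2, 3): F = (-28.500, -29.750).
Jacobian J = [[b^2 + 2·b, 2·a·b + 2·a - 2·b], [-10·a + b^2, 2·a·b]].
At the point, J = [[15.000, -18.000], [24.000, -9.000]] (det J = 297.000).
Solving J·Δ = −F gives Δ = (0.939, -0.801).
Then the next iterate is (a, b)₁ = (-0.561, 2.199).

(-0.561, 2.199)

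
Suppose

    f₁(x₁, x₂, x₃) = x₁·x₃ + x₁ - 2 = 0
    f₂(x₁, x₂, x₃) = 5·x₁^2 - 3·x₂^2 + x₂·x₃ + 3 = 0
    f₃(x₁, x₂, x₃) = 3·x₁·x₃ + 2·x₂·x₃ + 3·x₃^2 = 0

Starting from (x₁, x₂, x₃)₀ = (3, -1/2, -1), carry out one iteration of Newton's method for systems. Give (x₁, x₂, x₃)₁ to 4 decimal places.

(1.3796, 0.0972, -0.3333)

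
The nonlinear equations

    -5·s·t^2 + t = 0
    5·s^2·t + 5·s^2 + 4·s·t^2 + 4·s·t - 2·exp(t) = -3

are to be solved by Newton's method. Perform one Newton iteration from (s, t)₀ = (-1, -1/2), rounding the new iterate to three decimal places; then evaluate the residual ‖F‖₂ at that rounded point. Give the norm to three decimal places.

At (-1, -1/2): F = (0.750, 5.28694).
Jacobian J = [[-5·t^2, -10·s·t + 1], [10·s·t + 10·s + 4·t^2 + 4·t, 5·s^2 + 8·s·t + 4·s - 2·exp(t)]].
At the point, J = [[-1.250, -4.000], [-6.000, 3.78694]] (det J = -28.73367).
Solving J·Δ = −F gives Δ = (0.835, -0.073).
Then the next iterate is (s, t)₁ = (-0.165, -0.573).
Re-evaluating at (-0.165, -0.573): F = (-0.30213, 2.09195), so ‖F‖₂ = 2.114.

2.114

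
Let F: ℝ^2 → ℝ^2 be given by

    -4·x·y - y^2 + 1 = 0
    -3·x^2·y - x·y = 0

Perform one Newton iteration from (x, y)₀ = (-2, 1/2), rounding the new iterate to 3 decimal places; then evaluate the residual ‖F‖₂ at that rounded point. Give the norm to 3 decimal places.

At (-2, 1/2): F = (4.750, -5.000).
Jacobian J = [[-4·y, -4·x - 2·y], [-6·x·y - y, -3·x^2 - x]].
At the point, J = [[-2.000, 7.000], [5.500, -10.000]] (det J = -18.500).
Solving J·Δ = −F gives Δ = (-0.676, -0.872).
Then the next iterate is (x, y)₁ = (-2.676, -0.372).
Re-evaluating at (-2.676, -0.372): F = (-3.12027, 6.99618), so ‖F‖₂ = 7.660.

7.660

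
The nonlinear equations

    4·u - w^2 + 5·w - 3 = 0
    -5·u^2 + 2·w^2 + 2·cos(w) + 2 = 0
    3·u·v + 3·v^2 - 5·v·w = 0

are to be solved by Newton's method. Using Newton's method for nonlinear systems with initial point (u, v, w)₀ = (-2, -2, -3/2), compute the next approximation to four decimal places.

(-0.9207, 0.1967, 0.5541)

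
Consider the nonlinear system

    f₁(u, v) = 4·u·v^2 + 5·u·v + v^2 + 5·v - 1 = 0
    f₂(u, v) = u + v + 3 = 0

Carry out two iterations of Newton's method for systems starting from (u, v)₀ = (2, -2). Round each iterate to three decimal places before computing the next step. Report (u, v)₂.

(2.520, -5.520)

At (2, -2): F = (5.000, 3.000).
Jacobian J = [[4·v^2 + 5·v, 8·u·v + 5·u + 2·v + 5], [1, 1]].
At the point, J = [[6.000, -21.000], [1.000, 1.000]] (det J = 27.000).
Solving J·Δ = −F gives Δ = (-2.519, -0.481).
Then the next iterate is (u, v)₁ = (-0.519, -2.481).
Round to (-0.519, -2.481) and repeat: F = (-13.58997, 0.000), J = [[12.21644, 7.74411], [1.000, 1.000]].
Δ = (3.039, -3.039), so (u, v)₂ = (2.520, -5.520).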